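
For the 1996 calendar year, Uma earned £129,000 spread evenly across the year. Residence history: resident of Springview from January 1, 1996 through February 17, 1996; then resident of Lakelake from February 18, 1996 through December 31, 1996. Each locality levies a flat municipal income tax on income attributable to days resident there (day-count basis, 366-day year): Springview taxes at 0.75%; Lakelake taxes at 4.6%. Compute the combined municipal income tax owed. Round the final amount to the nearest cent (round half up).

Springview, January 1 – February 17, 1996: 48 days → £129,000 × 0.75% × 48/366 = £126.8852
Lakelake, February 18 – December 31, 1996: 318 days → £129,000 × 4.6% × 318/366 = £5,155.7705
Total = £5,282.6557

£5,282.66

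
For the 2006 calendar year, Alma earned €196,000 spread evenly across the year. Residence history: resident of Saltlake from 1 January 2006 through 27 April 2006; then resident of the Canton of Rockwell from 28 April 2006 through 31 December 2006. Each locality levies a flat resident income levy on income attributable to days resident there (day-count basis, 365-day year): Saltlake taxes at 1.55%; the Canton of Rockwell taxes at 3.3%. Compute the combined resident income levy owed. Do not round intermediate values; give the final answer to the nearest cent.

Saltlake, 1 January – 27 April 2006: 117 days → €196,000 × 1.55% × 117/365 = €973.8247
The Canton of Rockwell, 28 April – 31 December 2006: 248 days → €196,000 × 3.3% × 248/365 = €4,394.6959
Total = €5,368.5205

€5,368.52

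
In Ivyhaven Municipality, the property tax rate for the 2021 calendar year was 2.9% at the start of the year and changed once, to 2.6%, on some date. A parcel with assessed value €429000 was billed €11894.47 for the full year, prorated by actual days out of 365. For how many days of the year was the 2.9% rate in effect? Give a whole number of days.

Let d = days at the first rate; then 365 − d days at the second rate.
€429000 × [2.9%·d + 2.6%·(365−d)] / 365 = €11894.47
Solving gives d = 210, so the new rate took effect on 30 July 2021.

210 days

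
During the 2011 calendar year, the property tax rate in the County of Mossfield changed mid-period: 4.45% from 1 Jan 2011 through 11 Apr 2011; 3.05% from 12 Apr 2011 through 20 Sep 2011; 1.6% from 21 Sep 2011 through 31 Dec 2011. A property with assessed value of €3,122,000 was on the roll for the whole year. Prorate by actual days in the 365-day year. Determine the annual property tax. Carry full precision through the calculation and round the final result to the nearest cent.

1 Jan – 11 Apr 2011: 101 days at 4.45% → €3,122,000 × 4.45% × 101/365 = €38,443.3671
12 Apr – 20 Sep 2011: 162 days at 3.05% → €3,122,000 × 3.05% × 162/365 = €42,262.4712
21 Sep – 31 Dec 2011: 102 days at 1.6% → €3,122,000 × 1.6% × 102/365 = €13,959.1890
Total = €94,665.0274

€94,665.03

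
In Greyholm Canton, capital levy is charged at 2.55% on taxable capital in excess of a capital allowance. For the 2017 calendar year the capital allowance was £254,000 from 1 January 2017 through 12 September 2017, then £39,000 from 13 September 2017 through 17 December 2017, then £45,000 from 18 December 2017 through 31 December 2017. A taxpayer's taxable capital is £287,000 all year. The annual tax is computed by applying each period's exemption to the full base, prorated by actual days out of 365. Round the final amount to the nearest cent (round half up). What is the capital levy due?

£2,487.89

1 January – 12 September 2017: 255 days, exemption £254,000 → (£287,000 − £254,000) × 2.55% × 255/365 = £587.8973
13 September – 17 December 2017: 96 days, exemption £39,000 → (£287,000 − £39,000) × 2.55% × 96/365 = £1,663.2986
18 December – 31 December 2017: 14 days, exemption £45,000 → (£287,000 − £45,000) × 2.55% × 14/365 = £236.6959
Total = £2,487.8918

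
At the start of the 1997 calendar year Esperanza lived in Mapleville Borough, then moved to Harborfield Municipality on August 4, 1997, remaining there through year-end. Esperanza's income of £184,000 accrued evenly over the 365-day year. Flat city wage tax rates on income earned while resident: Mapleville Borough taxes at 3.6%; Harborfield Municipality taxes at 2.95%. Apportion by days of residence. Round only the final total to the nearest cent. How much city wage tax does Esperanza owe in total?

£6,132.49

Mapleville Borough, January 1 – August 3, 1997: 215 days → £184,000 × 3.6% × 215/365 = £3,901.8082
Harborfield Municipality, August 4 – December 31, 1997: 150 days → £184,000 × 2.95% × 150/365 = £2,230.6849
Total = £6,132.4932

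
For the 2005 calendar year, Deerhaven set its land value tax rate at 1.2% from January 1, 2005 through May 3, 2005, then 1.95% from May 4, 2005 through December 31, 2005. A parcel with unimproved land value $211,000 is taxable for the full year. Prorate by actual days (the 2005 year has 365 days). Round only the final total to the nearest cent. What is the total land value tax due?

January 1 – May 3, 2005: 123 days at 1.2% → $211,000 × 1.2% × 123/365 = $853.2493
May 4 – December 31, 2005: 242 days at 1.95% → $211,000 × 1.95% × 242/365 = $2,727.9699
Total = $3,581.2192

$3,581.22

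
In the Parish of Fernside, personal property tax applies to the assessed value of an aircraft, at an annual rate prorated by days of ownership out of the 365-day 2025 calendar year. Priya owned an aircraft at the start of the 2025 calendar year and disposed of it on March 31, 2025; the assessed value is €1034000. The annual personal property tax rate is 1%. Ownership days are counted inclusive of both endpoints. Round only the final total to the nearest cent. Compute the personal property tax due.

€2549.59

Days held (January 1 – March 31, 2025): 90 out of 365
Tax = €1034000 × 1% × 90/365 = €2549.5890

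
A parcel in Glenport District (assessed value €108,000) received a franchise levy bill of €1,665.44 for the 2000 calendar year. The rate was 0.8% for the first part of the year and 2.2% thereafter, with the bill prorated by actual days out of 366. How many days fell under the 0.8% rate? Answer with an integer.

Let d = days at the first rate; then 366 − d days at the second rate.
€108,000 × [0.8%·d + 2.2%·(366−d)] / 366 = €1,665.44
Solving gives d = 172, so the new rate took effect on 21 June 2000.

172 days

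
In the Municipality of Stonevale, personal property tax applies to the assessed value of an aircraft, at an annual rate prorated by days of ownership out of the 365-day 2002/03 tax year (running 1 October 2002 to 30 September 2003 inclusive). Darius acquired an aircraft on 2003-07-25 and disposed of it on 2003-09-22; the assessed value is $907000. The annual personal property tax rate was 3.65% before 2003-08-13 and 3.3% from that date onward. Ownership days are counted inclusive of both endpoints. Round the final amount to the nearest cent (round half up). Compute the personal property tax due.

2003-07-25 to 2003-08-12: 19 days at 3.65% → $907000 × 3.65% × 19/365 = $1723.3000
2003-08-13 to 2003-09-22: 41 days at 3.3% → $907000 × 3.3% × 41/365 = $3362.1123
Total = $5085.4123

$5085.41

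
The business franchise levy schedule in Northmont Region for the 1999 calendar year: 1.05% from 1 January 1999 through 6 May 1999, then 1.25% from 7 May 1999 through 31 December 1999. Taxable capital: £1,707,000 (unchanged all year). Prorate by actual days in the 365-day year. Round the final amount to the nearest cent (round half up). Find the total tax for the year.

1 January – 6 May 1999: 126 days at 1.05% → £1,707,000 × 1.05% × 126/365 = £6,187.2904
7 May – 31 December 1999: 239 days at 1.25% → £1,707,000 × 1.25% × 239/365 = £13,971.6781
Total = £20,158.9685

£20,158.97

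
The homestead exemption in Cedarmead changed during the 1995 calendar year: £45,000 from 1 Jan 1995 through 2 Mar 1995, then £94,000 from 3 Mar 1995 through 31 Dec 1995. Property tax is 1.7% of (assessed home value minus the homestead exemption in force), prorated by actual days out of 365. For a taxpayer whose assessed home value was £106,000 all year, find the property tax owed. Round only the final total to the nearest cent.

£343.21

1 Jan – 2 Mar 1995: 61 days, exemption £45,000 → (£106,000 − £45,000) × 1.7% × 61/365 = £173.3068
3 Mar – 31 Dec 1995: 304 days, exemption £94,000 → (£106,000 − £94,000) × 1.7% × 304/365 = £169.9068
Total = £343.2137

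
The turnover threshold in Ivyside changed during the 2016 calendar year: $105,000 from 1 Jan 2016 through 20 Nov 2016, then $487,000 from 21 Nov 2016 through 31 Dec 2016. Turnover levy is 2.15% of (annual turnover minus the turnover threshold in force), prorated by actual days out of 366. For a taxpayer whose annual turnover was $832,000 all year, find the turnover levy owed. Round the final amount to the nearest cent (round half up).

$14,710.46

1 Jan – 20 Nov 2016: 325 days, exemption $105,000 → ($832,000 − $105,000) × 2.15% × 325/366 = $13,879.5423
21 Nov – 31 Dec 2016: 41 days, exemption $487,000 → ($832,000 − $487,000) × 2.15% × 41/366 = $830.9221
Total = $14,710.4645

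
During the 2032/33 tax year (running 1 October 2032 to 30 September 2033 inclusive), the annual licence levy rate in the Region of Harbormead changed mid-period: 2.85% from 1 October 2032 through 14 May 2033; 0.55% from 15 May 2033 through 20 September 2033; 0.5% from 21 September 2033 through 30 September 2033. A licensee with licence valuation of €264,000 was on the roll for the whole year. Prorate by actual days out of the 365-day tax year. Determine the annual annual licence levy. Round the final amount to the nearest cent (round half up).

1 October 2032 – 14 May 2033: 226 days at 2.85% → €264,000 × 2.85% × 226/365 = €4,658.6959
15 May – 20 September 2033: 129 days at 0.55% → €264,000 × 0.55% × 129/365 = €513.1726
21 September – 30 September 2033: 10 days at 0.5% → €264,000 × 0.5% × 10/365 = €36.1644
Total = €5,208.0329

€5,208.03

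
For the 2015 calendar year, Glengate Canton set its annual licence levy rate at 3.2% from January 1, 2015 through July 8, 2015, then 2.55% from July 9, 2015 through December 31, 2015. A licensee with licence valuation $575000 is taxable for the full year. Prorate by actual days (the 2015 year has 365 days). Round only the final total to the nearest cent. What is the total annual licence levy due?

$16597.81

January 1 – July 8, 2015: 189 days at 3.2% → $575000 × 3.2% × 189/365 = $9527.6712
July 9 – December 31, 2015: 176 days at 2.55% → $575000 × 2.55% × 176/365 = $7070.1370
Total = $16597.8082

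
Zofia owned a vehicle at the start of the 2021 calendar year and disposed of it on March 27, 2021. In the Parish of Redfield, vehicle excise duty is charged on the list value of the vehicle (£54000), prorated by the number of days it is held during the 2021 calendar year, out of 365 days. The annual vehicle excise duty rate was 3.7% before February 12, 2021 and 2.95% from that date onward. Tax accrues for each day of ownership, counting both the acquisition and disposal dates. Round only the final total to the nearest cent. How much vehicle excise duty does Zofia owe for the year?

January 1 – February 11, 2021: 42 days at 3.7% → £54000 × 3.7% × 42/365 = £229.9068
February 12 – March 27, 2021: 44 days at 2.95% → £54000 × 2.95% × 44/365 = £192.0329
Total = £421.9397

£421.94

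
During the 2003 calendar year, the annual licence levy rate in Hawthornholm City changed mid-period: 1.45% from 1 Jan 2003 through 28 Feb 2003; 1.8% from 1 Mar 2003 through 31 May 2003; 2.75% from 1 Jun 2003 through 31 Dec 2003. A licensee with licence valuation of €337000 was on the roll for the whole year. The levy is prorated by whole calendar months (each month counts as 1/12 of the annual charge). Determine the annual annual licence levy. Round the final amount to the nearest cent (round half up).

1 Jan – 28 Feb 2003: 2 months at 1.45% → €337000 × 1.45% × 2/12 = €814.4167
1 Mar – 31 May 2003: 3 months at 1.8% → €337000 × 1.8% × 3/12 = €1516.5000
1 Jun – 31 Dec 2003: 7 months at 2.75% → €337000 × 2.75% × 7/12 = €5406.0417
Total = €7736.9583

€7736.96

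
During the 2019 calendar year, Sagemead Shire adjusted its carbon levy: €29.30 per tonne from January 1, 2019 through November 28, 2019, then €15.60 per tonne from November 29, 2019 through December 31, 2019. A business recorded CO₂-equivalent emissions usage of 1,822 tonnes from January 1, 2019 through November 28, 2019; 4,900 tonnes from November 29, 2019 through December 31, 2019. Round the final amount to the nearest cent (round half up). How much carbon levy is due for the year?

€129,824.60

January 1 – November 28, 2019: 1,822 tonnes at €29.30/tonne → €53,384.60
November 29 – December 31, 2019: 4,900 tonnes at €15.60/tonne → €76,440.00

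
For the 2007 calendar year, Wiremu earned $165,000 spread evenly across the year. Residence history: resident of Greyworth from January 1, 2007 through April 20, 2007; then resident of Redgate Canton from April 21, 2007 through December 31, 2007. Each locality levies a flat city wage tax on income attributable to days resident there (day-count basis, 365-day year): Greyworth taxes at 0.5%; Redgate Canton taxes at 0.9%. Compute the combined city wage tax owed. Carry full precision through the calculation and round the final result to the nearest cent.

$1,286.10

Greyworth, January 1 – April 20, 2007: 110 days → $165,000 × 0.5% × 110/365 = $248.6301
Redgate Canton, April 21 – December 31, 2007: 255 days → $165,000 × 0.9% × 255/365 = $1,037.4658
Total = $1,286.0959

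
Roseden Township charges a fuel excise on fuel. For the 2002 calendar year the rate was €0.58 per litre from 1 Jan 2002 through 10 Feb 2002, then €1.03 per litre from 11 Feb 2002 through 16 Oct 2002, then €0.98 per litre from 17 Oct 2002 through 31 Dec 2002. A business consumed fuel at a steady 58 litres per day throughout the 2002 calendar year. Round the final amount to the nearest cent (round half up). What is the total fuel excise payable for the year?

€20,514.60

1 Jan – 10 Feb 2002: 41 days × 58 litres/day = 2,378 litres at €0.58/litre → €1,379.24
11 Feb – 16 Oct 2002: 248 days × 58 litres/day = 14,384 litres at €1.03/litre → €14,815.52
17 Oct – 31 Dec 2002: 76 days × 58 litres/day = 4,408 litres at €0.98/litre → €4,319.84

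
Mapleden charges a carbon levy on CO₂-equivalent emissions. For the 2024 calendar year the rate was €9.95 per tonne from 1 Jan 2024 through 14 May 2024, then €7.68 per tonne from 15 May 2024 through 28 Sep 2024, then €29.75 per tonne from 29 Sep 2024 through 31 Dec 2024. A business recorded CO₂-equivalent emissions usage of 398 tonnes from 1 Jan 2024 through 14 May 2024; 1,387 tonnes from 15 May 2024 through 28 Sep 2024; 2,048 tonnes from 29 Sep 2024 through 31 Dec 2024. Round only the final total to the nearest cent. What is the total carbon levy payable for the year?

1 Jan – 14 May 2024: 398 tonnes at €9.95/tonne → €3,960.10
15 May – 28 Sep 2024: 1,387 tonnes at €7.68/tonne → €10,652.16
29 Sep – 31 Dec 2024: 2,048 tonnes at €29.75/tonne → €60,928.00

€75,540.26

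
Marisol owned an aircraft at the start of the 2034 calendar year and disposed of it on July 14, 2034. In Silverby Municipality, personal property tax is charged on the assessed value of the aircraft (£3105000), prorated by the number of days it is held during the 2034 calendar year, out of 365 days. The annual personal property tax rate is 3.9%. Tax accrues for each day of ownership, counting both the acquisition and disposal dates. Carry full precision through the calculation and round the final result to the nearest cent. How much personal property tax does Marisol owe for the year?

£64694.59

Days held (January 1 – July 14, 2034): 195 out of 365
Tax = £3105000 × 3.9% × 195/365 = £64694.5890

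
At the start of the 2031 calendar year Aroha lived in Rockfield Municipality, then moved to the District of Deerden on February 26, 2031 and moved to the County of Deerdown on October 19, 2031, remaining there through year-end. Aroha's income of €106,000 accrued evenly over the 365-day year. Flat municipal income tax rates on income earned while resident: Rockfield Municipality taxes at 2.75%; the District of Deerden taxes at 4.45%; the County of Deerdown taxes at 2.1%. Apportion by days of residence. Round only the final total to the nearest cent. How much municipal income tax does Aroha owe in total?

€3,935.50

Rockfield Municipality, January 1 – February 25, 2031: 56 days → €106,000 × 2.75% × 56/365 = €447.2329
The District of Deerden, February 26 – October 18, 2031: 235 days → €106,000 × 4.45% × 235/365 = €3,036.9726
The County of Deerdown, October 19 – December 31, 2031: 74 days → €106,000 × 2.1% × 74/365 = €451.2986
Total = €3,935.5041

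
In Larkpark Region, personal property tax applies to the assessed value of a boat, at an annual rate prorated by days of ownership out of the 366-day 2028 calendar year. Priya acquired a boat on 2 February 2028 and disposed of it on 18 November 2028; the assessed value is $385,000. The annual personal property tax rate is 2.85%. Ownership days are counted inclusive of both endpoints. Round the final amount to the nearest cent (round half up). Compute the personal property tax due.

$8,724.04

Days held (2 February – 18 November 2028): 291 out of 366
Tax = $385,000 × 2.85% × 291/366 = $8,724.0369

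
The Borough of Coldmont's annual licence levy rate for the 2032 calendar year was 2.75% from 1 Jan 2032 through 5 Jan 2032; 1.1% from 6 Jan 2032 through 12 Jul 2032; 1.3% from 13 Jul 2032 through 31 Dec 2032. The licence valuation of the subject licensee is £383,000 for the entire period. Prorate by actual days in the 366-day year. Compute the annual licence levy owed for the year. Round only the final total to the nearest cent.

£4,659.31

1 Jan – 5 Jan 2032: 5 days at 2.75% → £383,000 × 2.75% × 5/366 = £143.8866
6 Jan – 12 Jul 2032: 189 days at 1.1% → £383,000 × 1.1% × 189/366 = £2,175.5656
13 Jul – 31 Dec 2032: 172 days at 1.3% → £383,000 × 1.3% × 172/366 = £2,339.8579
Total = £4,659.3101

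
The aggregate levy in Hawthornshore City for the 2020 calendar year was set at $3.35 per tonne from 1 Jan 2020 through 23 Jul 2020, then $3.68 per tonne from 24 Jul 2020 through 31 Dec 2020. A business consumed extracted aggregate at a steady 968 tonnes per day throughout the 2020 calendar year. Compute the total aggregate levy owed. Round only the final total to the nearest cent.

$1,238,294.64

1 Jan – 23 Jul 2020: 205 days × 968 tonnes/day = 198,440 tonnes at $3.35/tonne → $664,774.00
24 Jul – 31 Dec 2020: 161 days × 968 tonnes/day = 155,848 tonnes at $3.68/tonne → $573,520.64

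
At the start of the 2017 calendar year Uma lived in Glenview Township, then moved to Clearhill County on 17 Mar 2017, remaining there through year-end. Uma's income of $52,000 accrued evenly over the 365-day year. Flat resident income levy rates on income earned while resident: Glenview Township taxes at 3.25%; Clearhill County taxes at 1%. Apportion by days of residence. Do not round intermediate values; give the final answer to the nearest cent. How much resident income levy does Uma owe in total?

$760.41

Glenview Township, 1 Jan – 16 Mar 2017: 75 days → $52,000 × 3.25% × 75/365 = $347.2603
Clearhill County, 17 Mar – 31 Dec 2017: 290 days → $52,000 × 1% × 290/365 = $413.1507
Total = $760.4110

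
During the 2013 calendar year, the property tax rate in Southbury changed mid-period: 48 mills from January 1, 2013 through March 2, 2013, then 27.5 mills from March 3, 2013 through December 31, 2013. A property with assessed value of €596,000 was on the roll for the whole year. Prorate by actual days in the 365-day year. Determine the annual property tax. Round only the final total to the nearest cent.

January 1 – March 2, 2013: 61 days at 48 mills → €596,000 × 4.8% × 61/365 = €4,781.0630
March 3 – December 31, 2013: 304 days at 27.5 mills → €596,000 × 2.75% × 304/365 = €13,650.8493
Total = €18,431.9123

€18,431.91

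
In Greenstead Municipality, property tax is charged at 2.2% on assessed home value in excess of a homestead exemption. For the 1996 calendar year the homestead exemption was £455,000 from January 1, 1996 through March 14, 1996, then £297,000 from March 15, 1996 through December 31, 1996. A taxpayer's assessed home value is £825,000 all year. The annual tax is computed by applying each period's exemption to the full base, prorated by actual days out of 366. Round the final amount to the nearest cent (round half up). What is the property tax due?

£10,913.20

January 1 – March 14, 1996: 74 days, exemption £455,000 → (£825,000 − £455,000) × 2.2% × 74/366 = £1,645.7923
March 15 – December 31, 1996: 292 days, exemption £297,000 → (£825,000 − £297,000) × 2.2% × 292/366 = £9,267.4098
Total = £10,913.2022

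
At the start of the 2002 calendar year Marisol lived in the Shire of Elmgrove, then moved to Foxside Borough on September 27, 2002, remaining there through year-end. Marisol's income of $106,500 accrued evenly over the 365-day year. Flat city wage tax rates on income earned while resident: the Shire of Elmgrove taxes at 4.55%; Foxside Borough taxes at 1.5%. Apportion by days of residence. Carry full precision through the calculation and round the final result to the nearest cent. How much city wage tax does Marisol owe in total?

$3,991.42

The Shire of Elmgrove, January 1 – September 26, 2002: 269 days → $106,500 × 4.55% × 269/365 = $3,571.2514
Foxside Borough, September 27 – December 31, 2002: 96 days → $106,500 × 1.5% × 96/365 = $420.1644
Total = $3,991.4158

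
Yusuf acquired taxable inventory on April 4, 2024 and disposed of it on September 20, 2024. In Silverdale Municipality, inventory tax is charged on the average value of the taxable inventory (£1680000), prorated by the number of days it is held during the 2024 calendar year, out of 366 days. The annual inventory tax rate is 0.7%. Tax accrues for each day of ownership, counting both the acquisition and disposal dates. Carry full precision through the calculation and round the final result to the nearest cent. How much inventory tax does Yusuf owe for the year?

£5462.30

Days held (April 4 – September 20, 2024): 170 out of 366
Tax = £1680000 × 0.7% × 170/366 = £5462.2951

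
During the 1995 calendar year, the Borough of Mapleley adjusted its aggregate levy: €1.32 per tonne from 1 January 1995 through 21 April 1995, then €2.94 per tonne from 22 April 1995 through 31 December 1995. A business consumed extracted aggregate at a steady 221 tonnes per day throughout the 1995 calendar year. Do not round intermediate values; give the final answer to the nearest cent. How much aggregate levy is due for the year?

€197,414.88

1 January – 21 April 1995: 111 days × 221 tonnes/day = 24,531 tonnes at €1.32/tonne → €32,380.92
22 April – 31 December 1995: 254 days × 221 tonnes/day = 56,134 tonnes at €2.94/tonne → €165,033.96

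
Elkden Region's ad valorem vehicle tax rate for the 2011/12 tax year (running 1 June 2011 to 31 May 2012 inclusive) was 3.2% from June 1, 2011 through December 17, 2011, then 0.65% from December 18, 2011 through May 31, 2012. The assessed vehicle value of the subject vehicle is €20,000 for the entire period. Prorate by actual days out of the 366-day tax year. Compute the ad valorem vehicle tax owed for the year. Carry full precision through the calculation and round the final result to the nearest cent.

June 1 – December 17, 2011: 200 days at 3.2% → €20,000 × 3.2% × 200/366 = €349.7268
December 18, 2011 – May 31, 2012: 166 days at 0.65% → €20,000 × 0.65% × 166/366 = €58.9617
Total = €408.6885

€408.69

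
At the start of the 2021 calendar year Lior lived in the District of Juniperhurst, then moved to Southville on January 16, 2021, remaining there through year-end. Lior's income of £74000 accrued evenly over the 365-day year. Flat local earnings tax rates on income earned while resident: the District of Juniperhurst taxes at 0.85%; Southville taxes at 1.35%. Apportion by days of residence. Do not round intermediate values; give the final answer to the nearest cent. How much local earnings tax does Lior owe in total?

£983.79

The District of Juniperhurst, January 1 – January 15, 2021: 15 days → £74000 × 0.85% × 15/365 = £25.8493
Southville, January 16 – December 31, 2021: 350 days → £74000 × 1.35% × 350/365 = £957.9452
Total = £983.7945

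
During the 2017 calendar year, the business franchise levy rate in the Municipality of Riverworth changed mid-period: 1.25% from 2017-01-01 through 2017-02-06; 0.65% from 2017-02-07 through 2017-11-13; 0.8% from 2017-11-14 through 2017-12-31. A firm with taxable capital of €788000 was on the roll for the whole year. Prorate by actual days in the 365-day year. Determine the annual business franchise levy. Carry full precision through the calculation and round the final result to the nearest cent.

€5756.72

2017-01-01 to 2017-02-06: 37 days at 1.25% → €788000 × 1.25% × 37/365 = €998.4932
2017-02-07 to 2017-11-13: 280 days at 0.65% → €788000 × 0.65% × 280/365 = €3929.2055
2017-11-14 to 2017-12-31: 48 days at 0.8% → €788000 × 0.8% × 48/365 = €829.0192
Total = €5756.7178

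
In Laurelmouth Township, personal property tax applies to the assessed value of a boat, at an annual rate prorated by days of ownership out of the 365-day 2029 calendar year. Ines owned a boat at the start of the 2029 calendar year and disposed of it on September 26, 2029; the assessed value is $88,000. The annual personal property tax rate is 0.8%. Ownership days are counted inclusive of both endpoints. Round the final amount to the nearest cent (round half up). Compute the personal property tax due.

$518.84

Days held (January 1 – September 26, 2029): 269 out of 365
Tax = $88,000 × 0.8% × 269/365 = $518.8384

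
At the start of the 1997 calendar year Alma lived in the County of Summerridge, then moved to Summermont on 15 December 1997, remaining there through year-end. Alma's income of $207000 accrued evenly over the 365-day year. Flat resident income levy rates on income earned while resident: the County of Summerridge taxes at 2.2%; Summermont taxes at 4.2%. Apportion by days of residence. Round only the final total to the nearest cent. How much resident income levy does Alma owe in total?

The County of Summerridge, 1 January – 14 December 1997: 348 days → $207000 × 2.2% × 348/365 = $4341.8959
Summermont, 15 December – 31 December 1997: 17 days → $207000 × 4.2% × 17/365 = $404.9260
Total = $4746.8219

$4746.82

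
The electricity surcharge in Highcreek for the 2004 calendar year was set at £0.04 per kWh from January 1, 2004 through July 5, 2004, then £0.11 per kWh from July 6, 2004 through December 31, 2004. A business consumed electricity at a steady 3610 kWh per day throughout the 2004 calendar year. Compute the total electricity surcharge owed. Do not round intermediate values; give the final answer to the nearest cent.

£98,083.70

January 1 – July 5, 2004: 187 days × 3610 kWh/day = 675,070 kWh at £0.04/kWh → £27,002.80
July 6 – December 31, 2004: 179 days × 3610 kWh/day = 646,190 kWh at £0.11/kWh → £71,080.90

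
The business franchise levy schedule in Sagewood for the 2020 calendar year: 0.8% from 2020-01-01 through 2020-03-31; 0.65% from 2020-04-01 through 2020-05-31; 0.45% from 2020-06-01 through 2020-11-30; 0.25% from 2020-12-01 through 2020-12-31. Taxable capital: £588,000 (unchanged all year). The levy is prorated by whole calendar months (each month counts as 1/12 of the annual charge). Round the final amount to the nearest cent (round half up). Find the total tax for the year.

2020-01-01 to 2020-03-31: 3 months at 0.8% → £588,000 × 0.8% × 3/12 = £1,176.0000
2020-04-01 to 2020-05-31: 2 months at 0.65% → £588,000 × 0.65% × 2/12 = £637.0000
2020-06-01 to 2020-11-30: 6 months at 0.45% → £588,000 × 0.45% × 6/12 = £1,323.0000
2020-12-01 to 2020-12-31: 1 month at 0.25% → £588,000 × 0.25% × 1/12 = £122.5000
Total = £3,258.5000

£3,258.50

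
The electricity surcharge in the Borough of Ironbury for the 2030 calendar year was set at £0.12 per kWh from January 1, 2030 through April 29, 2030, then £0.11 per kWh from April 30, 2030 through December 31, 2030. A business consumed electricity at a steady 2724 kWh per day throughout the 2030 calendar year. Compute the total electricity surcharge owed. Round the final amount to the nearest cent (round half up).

£112610.16

January 1 – April 29, 2030: 119 days × 2724 kWh/day = 324,156 kWh at £0.12/kWh → £38898.72
April 30 – December 31, 2030: 246 days × 2724 kWh/day = 670,104 kWh at £0.11/kWh → £73711.44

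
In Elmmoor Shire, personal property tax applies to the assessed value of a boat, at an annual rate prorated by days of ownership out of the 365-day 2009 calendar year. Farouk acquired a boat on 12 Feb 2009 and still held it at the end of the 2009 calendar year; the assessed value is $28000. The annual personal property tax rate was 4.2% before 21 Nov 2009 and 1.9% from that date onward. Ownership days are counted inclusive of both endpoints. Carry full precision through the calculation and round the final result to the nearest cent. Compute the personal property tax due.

12 Feb – 20 Nov 2009: 282 days at 4.2% → $28000 × 4.2% × 282/365 = $908.5808
21 Nov – 31 Dec 2009: 41 days at 1.9% → $28000 × 1.9% × 41/365 = $59.7589
Total = $968.3397

$968.34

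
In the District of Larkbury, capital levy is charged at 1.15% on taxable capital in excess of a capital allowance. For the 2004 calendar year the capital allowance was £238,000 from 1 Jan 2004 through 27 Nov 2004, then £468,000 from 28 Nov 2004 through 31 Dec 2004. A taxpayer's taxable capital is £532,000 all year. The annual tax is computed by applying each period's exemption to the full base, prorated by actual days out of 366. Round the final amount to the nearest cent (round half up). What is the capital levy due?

£3,135.29

1 Jan – 27 Nov 2004: 332 days, exemption £238,000 → (£532,000 − £238,000) × 1.15% × 332/366 = £3,066.9180
28 Nov – 31 Dec 2004: 34 days, exemption £468,000 → (£532,000 − £468,000) × 1.15% × 34/366 = £68.3716
Total = £3,135.2896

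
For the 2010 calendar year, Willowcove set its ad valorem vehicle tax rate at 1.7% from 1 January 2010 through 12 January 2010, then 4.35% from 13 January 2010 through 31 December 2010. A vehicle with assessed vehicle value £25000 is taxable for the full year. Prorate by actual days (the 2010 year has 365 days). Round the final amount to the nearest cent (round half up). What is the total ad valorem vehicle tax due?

1 January – 12 January 2010: 12 days at 1.7% → £25000 × 1.7% × 12/365 = £13.9726
13 January – 31 December 2010: 353 days at 4.35% → £25000 × 4.35% × 353/365 = £1051.7466
Total = £1065.7192

£1065.72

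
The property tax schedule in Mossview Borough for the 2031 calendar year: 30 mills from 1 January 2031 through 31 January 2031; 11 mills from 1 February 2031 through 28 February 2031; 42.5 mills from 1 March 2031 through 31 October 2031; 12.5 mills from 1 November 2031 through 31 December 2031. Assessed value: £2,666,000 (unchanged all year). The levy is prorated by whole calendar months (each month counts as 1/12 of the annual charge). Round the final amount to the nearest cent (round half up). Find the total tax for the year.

£90,199.67

1 January – 31 January 2031: 1 month at 30 mills → £2,666,000 × 3% × 1/12 = £6,665.0000
1 February – 28 February 2031: 1 month at 11 mills → £2,666,000 × 1.1% × 1/12 = £2,443.8333
1 March – 31 October 2031: 8 months at 42.5 mills → £2,666,000 × 4.25% × 8/12 = £75,536.6667
1 November – 31 December 2031: 2 months at 12.5 mills → £2,666,000 × 1.25% × 2/12 = £5,554.1667
Total = £90,199.6667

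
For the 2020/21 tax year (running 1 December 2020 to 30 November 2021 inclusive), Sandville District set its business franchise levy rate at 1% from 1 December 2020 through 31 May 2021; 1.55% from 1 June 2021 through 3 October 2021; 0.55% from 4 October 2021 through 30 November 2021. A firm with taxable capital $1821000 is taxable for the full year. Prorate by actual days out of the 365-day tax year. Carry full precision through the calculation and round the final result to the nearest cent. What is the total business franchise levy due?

$20337.83

1 December 2020 – 31 May 2021: 182 days at 1% → $1821000 × 1% × 182/365 = $9080.0548
1 June – 3 October 2021: 125 days at 1.55% → $1821000 × 1.55% × 125/365 = $9666.2671
4 October – 30 November 2021: 58 days at 0.55% → $1821000 × 0.55% × 58/365 = $1591.5041
Total = $20337.8260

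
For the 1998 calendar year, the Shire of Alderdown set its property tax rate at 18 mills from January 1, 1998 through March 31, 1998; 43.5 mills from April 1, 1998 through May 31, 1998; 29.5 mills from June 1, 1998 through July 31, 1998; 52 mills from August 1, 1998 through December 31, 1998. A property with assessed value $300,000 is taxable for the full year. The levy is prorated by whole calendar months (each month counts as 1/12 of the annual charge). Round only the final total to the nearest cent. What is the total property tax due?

$11,500.00

January 1 – March 31, 1998: 3 months at 18 mills → $300,000 × 1.8% × 3/12 = $1,350.0000
April 1 – May 31, 1998: 2 months at 43.5 mills → $300,000 × 4.35% × 2/12 = $2,175.0000
June 1 – July 31, 1998: 2 months at 29.5 mills → $300,000 × 2.95% × 2/12 = $1,475.0000
August 1 – December 31, 1998: 5 months at 52 mills → $300,000 × 5.2% × 5/12 = $6,500.0000
Total = $11,500.0000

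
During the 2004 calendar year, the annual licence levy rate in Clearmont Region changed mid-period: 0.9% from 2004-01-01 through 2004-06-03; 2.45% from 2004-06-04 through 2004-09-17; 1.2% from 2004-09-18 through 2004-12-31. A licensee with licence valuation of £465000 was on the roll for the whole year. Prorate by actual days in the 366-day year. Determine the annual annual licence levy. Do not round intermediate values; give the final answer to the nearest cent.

£6672.62

2004-01-01 to 2004-06-03: 155 days at 0.9% → £465000 × 0.9% × 155/366 = £1772.3361
2004-06-04 to 2004-09-17: 106 days at 2.45% → £465000 × 2.45% × 106/366 = £3299.4672
2004-09-18 to 2004-12-31: 105 days at 1.2% → £465000 × 1.2% × 105/366 = £1600.8197
Total = £6672.6230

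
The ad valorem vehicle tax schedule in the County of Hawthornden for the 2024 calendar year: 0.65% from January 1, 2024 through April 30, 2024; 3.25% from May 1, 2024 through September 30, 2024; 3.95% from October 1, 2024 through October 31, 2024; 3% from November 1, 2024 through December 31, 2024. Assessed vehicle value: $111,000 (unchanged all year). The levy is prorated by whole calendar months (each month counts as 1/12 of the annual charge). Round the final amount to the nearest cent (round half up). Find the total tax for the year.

$2,664.00

January 1 – April 30, 2024: 4 months at 0.65% → $111,000 × 0.65% × 4/12 = $240.5000
May 1 – September 30, 2024: 5 months at 3.25% → $111,000 × 3.25% × 5/12 = $1,503.1250
October 1 – October 31, 2024: 1 month at 3.95% → $111,000 × 3.95% × 1/12 = $365.3750
November 1 – December 31, 2024: 2 months at 3% → $111,000 × 3% × 2/12 = $555.0000
Total = $2,664.0000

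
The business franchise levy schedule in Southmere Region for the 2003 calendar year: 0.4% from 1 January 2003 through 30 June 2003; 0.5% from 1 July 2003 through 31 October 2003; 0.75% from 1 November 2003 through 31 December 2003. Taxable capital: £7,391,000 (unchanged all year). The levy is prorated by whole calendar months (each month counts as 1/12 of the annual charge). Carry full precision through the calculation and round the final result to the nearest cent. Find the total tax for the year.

1 January – 30 June 2003: 6 months at 0.4% → £7,391,000 × 0.4% × 6/12 = £14,782.0000
1 July – 31 October 2003: 4 months at 0.5% → £7,391,000 × 0.5% × 4/12 = £12,318.3333
1 November – 31 December 2003: 2 months at 0.75% → £7,391,000 × 0.75% × 2/12 = £9,238.7500
Total = £36,339.0833

£36,339.08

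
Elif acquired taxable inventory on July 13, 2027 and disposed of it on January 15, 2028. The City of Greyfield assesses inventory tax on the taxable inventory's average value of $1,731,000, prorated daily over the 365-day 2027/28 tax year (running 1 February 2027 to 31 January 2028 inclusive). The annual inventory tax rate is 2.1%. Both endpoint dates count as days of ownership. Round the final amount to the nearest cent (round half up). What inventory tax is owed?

Days held (July 13, 2027 – January 15, 2028): 187 out of 365
Tax = $1,731,000 × 2.1% × 187/365 = $18,623.6630

$18,623.66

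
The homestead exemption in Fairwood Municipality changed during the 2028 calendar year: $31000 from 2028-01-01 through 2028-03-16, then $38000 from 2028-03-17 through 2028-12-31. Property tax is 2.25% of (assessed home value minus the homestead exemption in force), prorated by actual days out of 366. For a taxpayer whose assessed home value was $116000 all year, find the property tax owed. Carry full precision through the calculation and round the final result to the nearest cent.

2028-01-01 to 2028-03-16: 76 days, exemption $31000 → ($116000 − $31000) × 2.25% × 76/366 = $397.1311
2028-03-17 to 2028-12-31: 290 days, exemption $38000 → ($116000 − $38000) × 2.25% × 290/366 = $1390.5738
Total = $1787.7049

$1787.70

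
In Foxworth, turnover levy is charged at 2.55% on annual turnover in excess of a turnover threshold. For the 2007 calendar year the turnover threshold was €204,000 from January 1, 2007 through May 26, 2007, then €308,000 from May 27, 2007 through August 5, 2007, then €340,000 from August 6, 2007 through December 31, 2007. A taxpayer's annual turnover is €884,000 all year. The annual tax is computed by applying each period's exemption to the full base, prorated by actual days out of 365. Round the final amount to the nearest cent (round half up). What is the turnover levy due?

€15,417.93

January 1 – May 26, 2007: 146 days, exemption €204,000 → (€884,000 − €204,000) × 2.55% × 146/365 = €6,936.0000
May 27 – August 5, 2007: 71 days, exemption €308,000 → (€884,000 − €308,000) × 2.55% × 71/365 = €2,857.1178
August 6 – December 31, 2007: 148 days, exemption €340,000 → (€884,000 − €340,000) × 2.55% × 148/365 = €5,624.8110
Total = €15,417.9288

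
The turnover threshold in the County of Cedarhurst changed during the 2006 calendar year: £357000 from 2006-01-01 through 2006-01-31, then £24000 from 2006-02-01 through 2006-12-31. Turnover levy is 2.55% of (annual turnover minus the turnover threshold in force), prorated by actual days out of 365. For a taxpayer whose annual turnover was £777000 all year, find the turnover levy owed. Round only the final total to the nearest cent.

£18480.30

2006-01-01 to 2006-01-31: 31 days, exemption £357000 → (£777000 − £357000) × 2.55% × 31/365 = £909.6164
2006-02-01 to 2006-12-31: 334 days, exemption £24000 → (£777000 − £24000) × 2.55% × 334/365 = £17570.6877
Total = £18480.3041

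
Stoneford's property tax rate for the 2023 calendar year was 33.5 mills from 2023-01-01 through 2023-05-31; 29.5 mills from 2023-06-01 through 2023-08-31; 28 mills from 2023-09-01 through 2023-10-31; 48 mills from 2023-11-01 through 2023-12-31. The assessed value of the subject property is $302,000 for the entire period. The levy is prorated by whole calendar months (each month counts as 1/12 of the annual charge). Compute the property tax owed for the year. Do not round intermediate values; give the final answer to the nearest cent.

2023-01-01 to 2023-05-31: 5 months at 33.5 mills → $302,000 × 3.35% × 5/12 = $4,215.4167
2023-06-01 to 2023-08-31: 3 months at 29.5 mills → $302,000 × 2.95% × 3/12 = $2,227.2500
2023-09-01 to 2023-10-31: 2 months at 28 mills → $302,000 × 2.8% × 2/12 = $1,409.3333
2023-11-01 to 2023-12-31: 2 months at 48 mills → $302,000 × 4.8% × 2/12 = $2,416.0000
Total = $10,268.0000

$10,268.00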